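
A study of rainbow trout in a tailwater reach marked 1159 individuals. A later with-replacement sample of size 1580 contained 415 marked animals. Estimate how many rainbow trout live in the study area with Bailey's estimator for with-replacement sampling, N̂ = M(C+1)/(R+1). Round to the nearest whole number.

N ≈ 4405

N̂ = 1159·(1580+1)/(415+1) = 1159·1581/416 = 1832379/416 ≈ 4404.8 → 4405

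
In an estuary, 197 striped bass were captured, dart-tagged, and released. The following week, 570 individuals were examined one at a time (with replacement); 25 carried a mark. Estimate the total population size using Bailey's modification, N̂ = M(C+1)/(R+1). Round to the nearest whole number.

N ≈ 4326

N̂ = 197·(570+1)/(25+1) = 197·571/26 = 112487/26 ≈ 4326.4 → 4326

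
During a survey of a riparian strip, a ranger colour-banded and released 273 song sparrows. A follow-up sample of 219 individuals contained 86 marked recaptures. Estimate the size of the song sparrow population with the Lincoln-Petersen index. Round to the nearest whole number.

If marked individuals mix randomly, R/C ≈ M/N, giving N ≈ M·C/R.
N = (273 × 219) / 86 = 59787 / 86 ≈ 695.2 → 695

N ≈ 695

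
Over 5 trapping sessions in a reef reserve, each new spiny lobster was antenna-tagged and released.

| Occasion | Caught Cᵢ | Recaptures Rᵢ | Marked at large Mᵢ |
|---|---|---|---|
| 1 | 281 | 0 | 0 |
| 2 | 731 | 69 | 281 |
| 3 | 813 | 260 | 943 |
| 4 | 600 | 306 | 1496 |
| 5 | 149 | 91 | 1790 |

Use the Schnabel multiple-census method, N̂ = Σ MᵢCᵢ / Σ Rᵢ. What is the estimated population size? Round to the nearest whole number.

N ≈ 2943

Σ MᵢCᵢ = 0·281 + 281·731 + 943·813 + 1496·600 + 1790·149 = 0 + 205411 + 766659 + 897600 + 266710 = 2136380
Σ Rᵢ = 0 + 69 + 260 + 306 + 91 = 726
N̂ = 2136380 / 726 ≈ 2942.7 → 2943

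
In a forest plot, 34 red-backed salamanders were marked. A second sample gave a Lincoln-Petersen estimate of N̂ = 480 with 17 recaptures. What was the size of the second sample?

From N = M·C/R: C = N·R / M = 480·17 / 34 = 8160 / 34 = 240.

C = 240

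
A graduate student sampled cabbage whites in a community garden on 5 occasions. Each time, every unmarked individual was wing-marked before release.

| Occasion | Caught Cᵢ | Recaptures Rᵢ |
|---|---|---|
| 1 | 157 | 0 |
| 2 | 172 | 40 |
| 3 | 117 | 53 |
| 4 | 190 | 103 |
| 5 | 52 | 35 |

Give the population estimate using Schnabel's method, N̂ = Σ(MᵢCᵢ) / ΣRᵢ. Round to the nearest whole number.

N ≈ 653

Marked at large before each occasion: Mᵢ = Σⱼ<ᵢ (Cⱼ − Rⱼ) → M1=0, M2=157, M3=289, M4=353, M5=440
Σ MᵢCᵢ = 0·157 + 157·172 + 289·117 + 353·190 + 440·52 = 0 + 27004 + 33813 + 67070 + 22880 = 150767
Σ Rᵢ = 0 + 40 + 53 + 103 + 35 = 231
N̂ = 150767 / 231 ≈ 652.7 → 653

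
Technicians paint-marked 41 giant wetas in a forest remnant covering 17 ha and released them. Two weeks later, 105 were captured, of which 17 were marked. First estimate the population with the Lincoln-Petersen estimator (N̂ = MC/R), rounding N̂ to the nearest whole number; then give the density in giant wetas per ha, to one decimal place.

N̂ = 41·105/17 = 4305/17 ≈ 253.2 → 253
Density = N̂ / area = 253 / 17 ≈ 14.88 → 14.9 per ha

density ≈ 14.9 giant wetas per ha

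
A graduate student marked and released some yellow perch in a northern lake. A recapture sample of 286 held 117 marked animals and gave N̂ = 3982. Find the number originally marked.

From N = M·C/R: M = N·R / C = 3982·117 / 286 = 465894 / 286 = 1629.

M = 1629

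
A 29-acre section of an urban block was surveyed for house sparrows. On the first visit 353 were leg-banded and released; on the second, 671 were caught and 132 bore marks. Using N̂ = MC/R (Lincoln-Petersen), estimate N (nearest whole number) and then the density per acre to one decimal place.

density ≈ 61.9 house sparrows per acre

N̂ = 353·671/132 = 236863/132 ≈ 1794.4 → 1794
Density = N̂ / area = 1794 / 29 ≈ 61.86 → 61.9 per acre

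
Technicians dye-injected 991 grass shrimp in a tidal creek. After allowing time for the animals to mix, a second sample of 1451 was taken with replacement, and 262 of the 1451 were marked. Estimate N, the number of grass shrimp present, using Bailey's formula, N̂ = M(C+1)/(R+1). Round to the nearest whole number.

N̂ = 991·(1451+1)/(262+1) = 991·1452/263 = 1438932/263 ≈ 5471.2 → 5471

N ≈ 5471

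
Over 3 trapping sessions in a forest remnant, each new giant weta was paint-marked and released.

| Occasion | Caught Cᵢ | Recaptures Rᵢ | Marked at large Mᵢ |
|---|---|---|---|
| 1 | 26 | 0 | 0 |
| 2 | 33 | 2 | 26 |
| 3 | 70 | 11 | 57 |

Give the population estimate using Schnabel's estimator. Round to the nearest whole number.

N ≈ 373

Σ MᵢCᵢ = 0·26 + 26·33 + 57·70 = 0 + 858 + 3990 = 4848
Σ Rᵢ = 0 + 2 + 11 = 13
N̂ = 4848 / 13 ≈ 372.9 → 373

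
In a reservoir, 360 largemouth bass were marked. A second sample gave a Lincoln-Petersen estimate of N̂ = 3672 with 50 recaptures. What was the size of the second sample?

From N = M·C/R: C = N·R / M = 3672·50 / 360 = 183600 / 360 = 510.

C = 510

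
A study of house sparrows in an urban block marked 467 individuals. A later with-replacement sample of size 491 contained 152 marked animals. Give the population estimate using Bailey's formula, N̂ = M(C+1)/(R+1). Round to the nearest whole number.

N ≈ 1502

N̂ = 467·(491+1)/(152+1) = 467·492/153 = 229764/153 ≈ 1501.7 → 1502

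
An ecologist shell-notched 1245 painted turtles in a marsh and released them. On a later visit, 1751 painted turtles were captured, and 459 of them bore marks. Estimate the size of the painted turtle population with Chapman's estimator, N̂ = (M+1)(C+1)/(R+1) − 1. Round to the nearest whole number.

N ≈ 4745

N̂ = (1245+1)(1751+1)/(459+1) − 1 = 1246·1752/460 − 1
= 2182992/460 − 1 ≈ 4745.6 − 1 ≈ 4744.6 → 4745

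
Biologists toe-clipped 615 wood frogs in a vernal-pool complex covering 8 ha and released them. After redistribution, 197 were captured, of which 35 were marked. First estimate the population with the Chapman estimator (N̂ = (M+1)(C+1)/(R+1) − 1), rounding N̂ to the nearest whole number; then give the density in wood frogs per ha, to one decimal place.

density ≈ 423.4 wood frogs per ha

N̂ = 616·198/36 − 1 = 121968/36 − 1 = 3387
Density = N̂ / area = 3387 / 8 ≈ 423.38 → 423.4 per ha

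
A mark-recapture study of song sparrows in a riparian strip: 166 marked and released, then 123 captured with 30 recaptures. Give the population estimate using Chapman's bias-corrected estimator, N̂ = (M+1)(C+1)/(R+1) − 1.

N̂ = (166+1)(123+1)/(30+1) − 1 = 167·124/31 − 1
= 20708/31 − 1 = 668 − 1 = 667

N = 667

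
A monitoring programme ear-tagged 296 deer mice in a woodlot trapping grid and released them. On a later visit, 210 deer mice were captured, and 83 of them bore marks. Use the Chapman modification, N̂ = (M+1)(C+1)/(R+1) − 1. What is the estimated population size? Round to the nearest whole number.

N̂ = (296+1)(210+1)/(83+1) − 1 = 297·211/84 − 1
= 62667/84 − 1 ≈ 746.0 − 1 ≈ 745.0 → 745

N ≈ 745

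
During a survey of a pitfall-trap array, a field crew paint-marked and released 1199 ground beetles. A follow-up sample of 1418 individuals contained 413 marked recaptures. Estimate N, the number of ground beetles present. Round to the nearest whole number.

N ≈ 4117

The marked fraction in the recapture sample should equal the marked fraction in the population: 413/1418 = 1199/N.
N = (1199 × 1418) / 413 = 1700182 / 413 ≈ 4116.7 → 4117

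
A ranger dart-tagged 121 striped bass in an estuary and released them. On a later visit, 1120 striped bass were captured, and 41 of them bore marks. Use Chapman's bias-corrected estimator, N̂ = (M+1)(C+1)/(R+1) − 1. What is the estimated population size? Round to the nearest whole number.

N ≈ 3255

N̂ = (121+1)(1120+1)/(41+1) − 1 = 122·1121/42 − 1
= 136762/42 − 1 ≈ 3256.2 − 1 ≈ 3255.2 → 3255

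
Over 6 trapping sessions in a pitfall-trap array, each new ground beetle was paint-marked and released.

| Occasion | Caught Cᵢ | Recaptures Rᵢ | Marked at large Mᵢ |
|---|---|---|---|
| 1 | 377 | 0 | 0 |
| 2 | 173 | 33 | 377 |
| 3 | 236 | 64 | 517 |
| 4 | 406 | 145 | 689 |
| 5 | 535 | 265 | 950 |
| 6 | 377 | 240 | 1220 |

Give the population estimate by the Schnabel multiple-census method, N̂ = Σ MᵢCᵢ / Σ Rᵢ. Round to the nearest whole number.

Σ MᵢCᵢ = 0·377 + 377·173 + 517·236 + 689·406 + 950·535 + 1220·377 = 0 + 65221 + 122012 + 279734 + 508250 + 459940 = 1435157
Σ Rᵢ = 0 + 33 + 64 + 145 + 265 + 240 = 747
N̂ = 1435157 / 747 ≈ 1921.2 → 1921

N ≈ 1921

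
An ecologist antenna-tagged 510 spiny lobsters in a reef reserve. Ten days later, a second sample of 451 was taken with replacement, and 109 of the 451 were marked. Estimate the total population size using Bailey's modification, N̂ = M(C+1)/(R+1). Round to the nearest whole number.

N ≈ 2096

N̂ = 510·(451+1)/(109+1) = 510·452/110 = 230520/110 ≈ 2095.6 → 2096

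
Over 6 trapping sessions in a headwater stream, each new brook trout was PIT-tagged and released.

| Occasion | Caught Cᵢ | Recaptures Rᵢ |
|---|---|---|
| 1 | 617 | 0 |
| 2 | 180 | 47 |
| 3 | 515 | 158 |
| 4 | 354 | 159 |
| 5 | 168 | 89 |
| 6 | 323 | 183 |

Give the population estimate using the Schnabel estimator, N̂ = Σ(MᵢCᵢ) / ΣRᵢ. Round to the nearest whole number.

Marked at large before each occasion: Mᵢ = Σⱼ<ᵢ (Cⱼ − Rⱼ) → M1=0, M2=617, M3=750, M4=1107, M5=1302, M6=1381
Σ MᵢCᵢ = 0·617 + 617·180 + 750·515 + 1107·354 + 1302·168 + 1381·323 = 0 + 111060 + 386250 + 391878 + 218736 + 446063 = 1553987
Σ Rᵢ = 0 + 47 + 158 + 159 + 89 + 183 = 636
N̂ = 1553987 / 636 ≈ 2443.4 → 2443

N ≈ 2443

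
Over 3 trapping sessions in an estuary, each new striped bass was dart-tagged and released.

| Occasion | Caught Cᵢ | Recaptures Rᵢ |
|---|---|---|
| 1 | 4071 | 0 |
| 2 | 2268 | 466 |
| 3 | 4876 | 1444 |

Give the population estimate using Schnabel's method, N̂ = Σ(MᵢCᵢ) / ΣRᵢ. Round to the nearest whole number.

N ≈ 19,827

Marked at large before each occasion: Mᵢ = Σⱼ<ᵢ (Cⱼ − Rⱼ) → M1=0, M2=4071, M3=5873
Σ MᵢCᵢ = 0·4071 + 4071·2268 + 5873·4876 = 0 + 9233028 + 28636748 = 37869776
Σ Rᵢ = 0 + 466 + 1444 = 1910
N̂ = 37869776 / 1910 ≈ 19827.1 → 19827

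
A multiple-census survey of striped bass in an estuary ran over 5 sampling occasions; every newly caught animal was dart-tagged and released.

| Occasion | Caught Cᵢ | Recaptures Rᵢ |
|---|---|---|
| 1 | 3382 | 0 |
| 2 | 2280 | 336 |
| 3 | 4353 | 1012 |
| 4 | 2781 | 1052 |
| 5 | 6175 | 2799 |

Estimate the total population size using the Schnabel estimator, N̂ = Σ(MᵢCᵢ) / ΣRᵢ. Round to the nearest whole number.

Marked at large before each occasion: Mᵢ = Σⱼ<ᵢ (Cⱼ − Rⱼ) → M1=0, M2=3382, M3=5326, M4=8667, M5=10396
Σ MᵢCᵢ = 0·3382 + 3382·2280 + 5326·4353 + 8667·2781 + 10396·6175 = 0 + 7710960 + 23184078 + 24102927 + 64195300 = 119193265
Σ Rᵢ = 0 + 336 + 1012 + 1052 + 2799 = 5199
N̂ = 119193265 / 5199 ≈ 22926.2 → 22926

N ≈ 22,926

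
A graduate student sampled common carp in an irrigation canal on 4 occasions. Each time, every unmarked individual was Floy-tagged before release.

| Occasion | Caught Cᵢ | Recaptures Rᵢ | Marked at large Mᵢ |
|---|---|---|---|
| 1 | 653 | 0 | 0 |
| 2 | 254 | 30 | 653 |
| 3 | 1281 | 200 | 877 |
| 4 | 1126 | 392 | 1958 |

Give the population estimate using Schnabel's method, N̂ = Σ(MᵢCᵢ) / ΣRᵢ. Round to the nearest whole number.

N ≈ 5617

Σ MᵢCᵢ = 0·653 + 653·254 + 877·1281 + 1958·1126 = 0 + 165862 + 1123437 + 2204708 = 3494007
Σ Rᵢ = 0 + 30 + 200 + 392 = 622
N̂ = 3494007 / 622 ≈ 5617.4 → 5617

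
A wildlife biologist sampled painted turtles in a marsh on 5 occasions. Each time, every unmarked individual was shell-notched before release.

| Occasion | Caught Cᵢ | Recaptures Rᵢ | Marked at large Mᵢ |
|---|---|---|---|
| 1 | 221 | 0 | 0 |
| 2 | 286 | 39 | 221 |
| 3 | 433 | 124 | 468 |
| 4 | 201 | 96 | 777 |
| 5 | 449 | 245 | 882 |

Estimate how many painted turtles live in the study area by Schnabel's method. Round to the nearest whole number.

Σ MᵢCᵢ = 0·221 + 221·286 + 468·433 + 777·201 + 882·449 = 0 + 63206 + 202644 + 156177 + 396018 = 818045
Σ Rᵢ = 0 + 39 + 124 + 96 + 245 = 504
N̂ = 818045 / 504 ≈ 1623.1 → 1623

N ≈ 1623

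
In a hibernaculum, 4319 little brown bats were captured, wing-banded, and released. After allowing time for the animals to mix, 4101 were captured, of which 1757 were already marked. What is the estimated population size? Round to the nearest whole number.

N ≈ 10,081

The marked fraction in the recapture sample should equal the marked fraction in the population: 1757/4101 = 4319/N.
N = (4319 × 4101) / 1757 = 17712219 / 1757 ≈ 10080.9 → 10081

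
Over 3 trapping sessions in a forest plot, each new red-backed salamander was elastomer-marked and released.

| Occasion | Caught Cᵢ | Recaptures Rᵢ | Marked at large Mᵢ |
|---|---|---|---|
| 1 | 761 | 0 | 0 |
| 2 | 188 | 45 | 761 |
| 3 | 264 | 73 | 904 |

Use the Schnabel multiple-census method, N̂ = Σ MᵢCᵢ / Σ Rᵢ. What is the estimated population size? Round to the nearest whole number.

N ≈ 3235

Σ MᵢCᵢ = 0·761 + 761·188 + 904·264 = 0 + 143068 + 238656 = 381724
Σ Rᵢ = 0 + 45 + 73 = 118
N̂ = 381724 / 118 ≈ 3234.9 → 3235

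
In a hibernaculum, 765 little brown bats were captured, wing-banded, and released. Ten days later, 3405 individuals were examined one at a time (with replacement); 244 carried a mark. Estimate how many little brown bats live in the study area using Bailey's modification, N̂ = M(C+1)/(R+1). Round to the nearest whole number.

N ≈ 10,635

N̂ = 765·(3405+1)/(244+1) = 765·3406/245 = 2605590/245 ≈ 10635.1 → 10635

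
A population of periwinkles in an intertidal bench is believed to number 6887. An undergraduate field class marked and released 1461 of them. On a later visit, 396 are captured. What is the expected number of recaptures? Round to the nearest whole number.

Expected recaptures E[R] = M·C / N.
E[R] = 1461 × 396 / 6887 = 578556 / 6887 ≈ 84.0 → 84

expected recaptures ≈ 84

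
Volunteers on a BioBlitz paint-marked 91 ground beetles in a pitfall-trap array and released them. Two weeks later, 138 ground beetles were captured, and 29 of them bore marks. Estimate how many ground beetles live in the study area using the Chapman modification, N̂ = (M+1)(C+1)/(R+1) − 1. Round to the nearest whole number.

N̂ = (91+1)(138+1)/(29+1) − 1 = 92·139/30 − 1
= 12788/30 − 1 ≈ 426.3 − 1 ≈ 425.3 → 425

N ≈ 425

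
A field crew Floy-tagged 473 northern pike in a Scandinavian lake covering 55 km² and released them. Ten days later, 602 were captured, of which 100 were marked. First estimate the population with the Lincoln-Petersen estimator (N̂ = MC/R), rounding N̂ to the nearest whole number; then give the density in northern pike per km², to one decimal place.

N̂ = 473·602/100 = 284746/100 ≈ 2847.46 → 2847
Density = N̂ / area = 2847 / 55 ≈ 51.76 → 51.8 per km²

density ≈ 51.8 northern pike per km²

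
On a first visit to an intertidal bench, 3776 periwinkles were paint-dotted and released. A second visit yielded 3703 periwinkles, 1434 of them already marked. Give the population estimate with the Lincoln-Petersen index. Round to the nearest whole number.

N ≈ 9751

N = (3776 × 3703) / 1434 = 13982528 / 1434 ≈ 9750.7 → 9751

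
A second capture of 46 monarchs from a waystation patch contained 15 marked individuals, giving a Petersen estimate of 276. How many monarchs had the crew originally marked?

From N = M·C/R: M = N·R / C = 276·15 / 46 = 4140 / 46 = 90.

M = 90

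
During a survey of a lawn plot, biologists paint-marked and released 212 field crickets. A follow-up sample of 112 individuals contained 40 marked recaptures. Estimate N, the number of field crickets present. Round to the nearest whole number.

N ≈ 594

If marked individuals mix randomly, R/C ≈ M/N, giving N ≈ M·C/R.
N = (212 × 112) / 40 = 23744 / 40 ≈ 593.6 → 594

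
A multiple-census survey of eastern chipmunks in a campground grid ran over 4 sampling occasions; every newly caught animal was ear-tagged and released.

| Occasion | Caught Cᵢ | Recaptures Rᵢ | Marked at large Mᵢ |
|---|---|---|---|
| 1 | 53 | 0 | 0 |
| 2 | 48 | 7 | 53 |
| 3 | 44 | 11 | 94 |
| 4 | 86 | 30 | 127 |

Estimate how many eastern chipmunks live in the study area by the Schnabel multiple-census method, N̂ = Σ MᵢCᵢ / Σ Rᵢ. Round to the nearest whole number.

N ≈ 367

Σ MᵢCᵢ = 0·53 + 53·48 + 94·44 + 127·86 = 0 + 2544 + 4136 + 10922 = 17602
Σ Rᵢ = 0 + 7 + 11 + 30 = 48
N̂ = 17602 / 48 ≈ 366.7 → 367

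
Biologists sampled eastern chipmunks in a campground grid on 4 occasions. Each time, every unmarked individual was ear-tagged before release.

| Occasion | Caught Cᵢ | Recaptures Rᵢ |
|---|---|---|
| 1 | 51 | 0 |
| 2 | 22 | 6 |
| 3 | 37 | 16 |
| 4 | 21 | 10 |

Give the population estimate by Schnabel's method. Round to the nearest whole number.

N ≈ 170

Marked at large before each occasion: Mᵢ = Σⱼ<ᵢ (Cⱼ − Rⱼ) → M1=0, M2=51, M3=67, M4=88
Σ MᵢCᵢ = 0·51 + 51·22 + 67·37 + 88·21 = 0 + 1122 + 2479 + 1848 = 5449
Σ Rᵢ = 0 + 6 + 16 + 10 = 32
N̂ = 5449 / 32 ≈ 170.3 → 170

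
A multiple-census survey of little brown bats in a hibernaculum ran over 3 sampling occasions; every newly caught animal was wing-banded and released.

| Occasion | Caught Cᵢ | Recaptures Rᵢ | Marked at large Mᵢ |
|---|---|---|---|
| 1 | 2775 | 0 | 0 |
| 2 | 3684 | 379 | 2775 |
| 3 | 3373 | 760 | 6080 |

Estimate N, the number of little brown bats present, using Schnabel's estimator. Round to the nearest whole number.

Σ MᵢCᵢ = 0·2775 + 2775·3684 + 6080·3373 = 0 + 10223100 + 20507840 = 30730940
Σ Rᵢ = 0 + 379 + 760 = 1139
N̂ = 30730940 / 1139 ≈ 26980.6 → 26981

N ≈ 26,981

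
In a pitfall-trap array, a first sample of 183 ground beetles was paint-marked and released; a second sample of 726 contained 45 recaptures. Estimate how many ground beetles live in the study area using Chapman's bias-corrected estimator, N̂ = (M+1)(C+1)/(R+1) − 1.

N̂ = (183+1)(726+1)/(45+1) − 1 = 184·727/46 − 1
= 133768/46 − 1 = 2908 − 1 = 2907

N = 2907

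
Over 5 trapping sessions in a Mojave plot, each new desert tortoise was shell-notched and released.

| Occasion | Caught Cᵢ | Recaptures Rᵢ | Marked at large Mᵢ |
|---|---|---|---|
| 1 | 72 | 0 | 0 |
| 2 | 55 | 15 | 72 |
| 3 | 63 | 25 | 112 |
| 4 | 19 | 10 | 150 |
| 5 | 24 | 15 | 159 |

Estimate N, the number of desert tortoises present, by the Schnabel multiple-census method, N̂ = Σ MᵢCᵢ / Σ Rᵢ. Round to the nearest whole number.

N ≈ 272

Σ MᵢCᵢ = 0·72 + 72·55 + 112·63 + 150·19 + 159·24 = 0 + 3960 + 7056 + 2850 + 3816 = 17682
Σ Rᵢ = 0 + 15 + 25 + 10 + 15 = 65
N̂ = 17682 / 65 ≈ 272.0 → 272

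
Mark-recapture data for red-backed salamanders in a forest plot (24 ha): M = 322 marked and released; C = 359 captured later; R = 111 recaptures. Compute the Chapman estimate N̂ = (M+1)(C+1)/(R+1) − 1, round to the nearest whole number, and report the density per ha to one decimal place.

N̂ = 323·360/112 − 1 = 116280/112 − 1 ≈ 1037.2 → 1037
Density = N̂ / area = 1037 / 24 ≈ 43.21 → 43.2 per ha

density ≈ 43.2 red-backed salamanders per ha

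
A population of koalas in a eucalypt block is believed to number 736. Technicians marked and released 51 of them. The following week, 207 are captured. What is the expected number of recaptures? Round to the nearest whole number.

The marked fraction of the population is 51/736, so in a sample of 207 expect C·(M/N) marked.
E[R] = 51 × 207 / 736 = 10557 / 736 ≈ 14.3 → 14

expected recaptures ≈ 14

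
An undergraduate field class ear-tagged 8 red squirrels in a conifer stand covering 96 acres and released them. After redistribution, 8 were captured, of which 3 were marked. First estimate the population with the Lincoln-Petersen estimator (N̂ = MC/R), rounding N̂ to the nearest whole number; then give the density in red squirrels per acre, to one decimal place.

density ≈ 0.2 red squirrels per acre

N̂ = 8·8/3 = 64/3 ≈ 21.3 → 21
Density = N̂ / area = 21 / 96 ≈ 0.22 → 0.2 per acre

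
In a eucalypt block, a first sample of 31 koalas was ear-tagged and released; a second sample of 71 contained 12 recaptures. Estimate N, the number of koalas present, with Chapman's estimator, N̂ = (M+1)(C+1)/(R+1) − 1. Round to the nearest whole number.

N̂ = (31+1)(71+1)/(12+1) − 1 = 32·72/13 − 1
= 2304/13 − 1 ≈ 177.2 − 1 ≈ 176.2 → 176

N ≈ 176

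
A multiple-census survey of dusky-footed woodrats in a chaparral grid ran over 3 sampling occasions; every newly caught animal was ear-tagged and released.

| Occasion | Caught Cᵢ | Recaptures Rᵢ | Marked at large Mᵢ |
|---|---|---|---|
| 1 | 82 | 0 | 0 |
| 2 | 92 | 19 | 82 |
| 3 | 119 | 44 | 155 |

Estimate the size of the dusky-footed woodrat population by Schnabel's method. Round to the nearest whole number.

N ≈ 413

Σ MᵢCᵢ = 0·82 + 82·92 + 155·119 = 0 + 7544 + 18445 = 25989
Σ Rᵢ = 0 + 19 + 44 = 63
N̂ = 25989 / 63 ≈ 412.5 → 413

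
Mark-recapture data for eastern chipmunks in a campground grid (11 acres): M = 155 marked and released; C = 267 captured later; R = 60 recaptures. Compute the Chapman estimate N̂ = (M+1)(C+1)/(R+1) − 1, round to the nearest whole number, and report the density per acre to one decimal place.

density ≈ 62.2 eastern chipmunks per acre

N̂ = 156·268/61 − 1 = 41808/61 − 1 ≈ 684.4 → 684
Density = N̂ / area = 684 / 11 ≈ 62.18 → 62.2 per acre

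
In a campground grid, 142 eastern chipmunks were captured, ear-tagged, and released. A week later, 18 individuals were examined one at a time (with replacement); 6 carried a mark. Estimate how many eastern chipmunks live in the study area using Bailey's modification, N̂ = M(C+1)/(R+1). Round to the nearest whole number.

N ≈ 385

N̂ = 142·(18+1)/(6+1) = 142·19/7 = 2698/7 ≈ 385.4 → 385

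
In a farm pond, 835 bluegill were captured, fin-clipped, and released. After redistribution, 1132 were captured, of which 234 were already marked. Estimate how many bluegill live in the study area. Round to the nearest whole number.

N ≈ 4039

If marked individuals mix randomly, R/C ≈ M/N, giving N ≈ M·C/R.
N = (835 × 1132) / 234 = 945220 / 234 ≈ 4039.4 → 4039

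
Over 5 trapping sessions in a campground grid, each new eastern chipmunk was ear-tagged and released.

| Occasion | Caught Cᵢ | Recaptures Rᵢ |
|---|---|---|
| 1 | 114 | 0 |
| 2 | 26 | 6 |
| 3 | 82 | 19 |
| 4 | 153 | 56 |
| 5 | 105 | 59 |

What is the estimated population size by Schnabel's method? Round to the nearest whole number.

N ≈ 535

Marked at large before each occasion: Mᵢ = Σⱼ<ᵢ (Cⱼ − Rⱼ) → M1=0, M2=114, M3=134, M4=197, M5=294
Σ MᵢCᵢ = 0·114 + 114·26 + 134·82 + 197·153 + 294·105 = 0 + 2964 + 10988 + 30141 + 30870 = 74963
Σ Rᵢ = 0 + 6 + 19 + 56 + 59 = 140
N̂ = 74963 / 140 ≈ 535.45 → 535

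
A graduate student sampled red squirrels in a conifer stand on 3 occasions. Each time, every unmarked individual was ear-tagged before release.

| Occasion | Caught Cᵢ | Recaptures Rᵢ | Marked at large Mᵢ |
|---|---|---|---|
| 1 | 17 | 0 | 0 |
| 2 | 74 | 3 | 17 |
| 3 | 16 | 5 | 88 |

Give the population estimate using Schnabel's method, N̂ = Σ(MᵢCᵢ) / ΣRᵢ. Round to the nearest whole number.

Σ MᵢCᵢ = 0·17 + 17·74 + 88·16 = 0 + 1258 + 1408 = 2666
Σ Rᵢ = 0 + 3 + 5 = 8
N̂ = 2666 / 8 ≈ 333.2 → 333

N ≈ 333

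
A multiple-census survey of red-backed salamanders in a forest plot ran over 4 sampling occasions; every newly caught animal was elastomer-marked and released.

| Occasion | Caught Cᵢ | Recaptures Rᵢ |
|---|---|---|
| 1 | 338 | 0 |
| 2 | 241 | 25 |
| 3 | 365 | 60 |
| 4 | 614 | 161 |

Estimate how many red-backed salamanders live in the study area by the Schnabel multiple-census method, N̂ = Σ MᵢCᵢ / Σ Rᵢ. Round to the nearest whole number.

Marked at large before each occasion: Mᵢ = Σⱼ<ᵢ (Cⱼ − Rⱼ) → M1=0, M2=338, M3=554, M4=859
Σ MᵢCᵢ = 0·338 + 338·241 + 554·365 + 859·614 = 0 + 81458 + 202210 + 527426 = 811094
Σ Rᵢ = 0 + 25 + 60 + 161 = 246
N̂ = 811094 / 246 ≈ 3297.1 → 3297

N ≈ 3297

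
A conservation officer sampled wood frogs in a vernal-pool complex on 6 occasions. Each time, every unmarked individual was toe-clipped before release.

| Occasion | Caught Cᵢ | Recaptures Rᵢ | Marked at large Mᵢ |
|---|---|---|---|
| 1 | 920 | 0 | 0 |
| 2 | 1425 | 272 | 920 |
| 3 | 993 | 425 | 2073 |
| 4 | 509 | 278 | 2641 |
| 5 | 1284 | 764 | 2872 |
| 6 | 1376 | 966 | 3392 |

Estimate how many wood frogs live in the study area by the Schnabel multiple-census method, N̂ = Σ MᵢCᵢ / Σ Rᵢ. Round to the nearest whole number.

N ≈ 4831

Σ MᵢCᵢ = 0·920 + 920·1425 + 2073·993 + 2641·509 + 2872·1284 + 3392·1376 = 0 + 1311000 + 2058489 + 1344269 + 3687648 + 4667392 = 13068798
Σ Rᵢ = 0 + 272 + 425 + 278 + 764 + 966 = 2705
N̂ = 13068798 / 2705 ≈ 4831.3 → 4831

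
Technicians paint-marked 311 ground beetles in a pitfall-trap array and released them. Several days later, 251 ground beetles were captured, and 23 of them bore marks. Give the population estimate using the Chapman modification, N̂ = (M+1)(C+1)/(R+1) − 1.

N̂ = (311+1)(251+1)/(23+1) − 1 = 312·252/24 − 1
= 78624/24 − 1 = 3276 − 1 = 3275

N = 3275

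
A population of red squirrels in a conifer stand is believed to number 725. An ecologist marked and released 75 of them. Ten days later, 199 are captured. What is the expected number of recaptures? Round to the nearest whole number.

expected recaptures ≈ 21

Expected recaptures E[R] = M·C / N.
E[R] = 75 × 199 / 725 = 14925 / 725 ≈ 20.6 → 21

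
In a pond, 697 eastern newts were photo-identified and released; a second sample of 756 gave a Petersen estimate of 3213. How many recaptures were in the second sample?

From N = M·C/R: R = M·C / N = 697·756 / 3213 = 526932 / 3213 = 164.

R = 164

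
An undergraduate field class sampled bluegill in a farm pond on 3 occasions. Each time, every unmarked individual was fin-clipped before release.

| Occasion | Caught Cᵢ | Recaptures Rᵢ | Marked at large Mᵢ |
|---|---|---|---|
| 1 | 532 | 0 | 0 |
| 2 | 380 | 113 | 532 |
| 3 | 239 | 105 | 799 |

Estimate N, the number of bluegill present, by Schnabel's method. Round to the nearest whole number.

Σ MᵢCᵢ = 0·532 + 532·380 + 799·239 = 0 + 202160 + 190961 = 393121
Σ Rᵢ = 0 + 113 + 105 = 218
N̂ = 393121 / 218 ≈ 1803.3 → 1803

N ≈ 1803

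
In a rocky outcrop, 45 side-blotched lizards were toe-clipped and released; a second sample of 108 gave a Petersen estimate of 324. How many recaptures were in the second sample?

From N = M·C/R: R = M·C / N = 45·108 / 324 = 4860 / 324 = 15.

R = 15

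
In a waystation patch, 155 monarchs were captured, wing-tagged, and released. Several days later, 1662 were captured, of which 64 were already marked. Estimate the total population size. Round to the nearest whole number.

N ≈ 4025

N = (155 × 1662) / 64 = 257610 / 64 ≈ 4025.2 → 4025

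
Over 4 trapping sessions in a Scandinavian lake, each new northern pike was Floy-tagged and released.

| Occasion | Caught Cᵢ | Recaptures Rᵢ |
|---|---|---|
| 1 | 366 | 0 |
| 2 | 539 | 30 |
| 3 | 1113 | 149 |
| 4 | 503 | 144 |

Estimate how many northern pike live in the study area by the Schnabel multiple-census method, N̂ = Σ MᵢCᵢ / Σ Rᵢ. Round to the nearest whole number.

Marked at large before each occasion: Mᵢ = Σⱼ<ᵢ (Cⱼ − Rⱼ) → M1=0, M2=366, M3=875, M4=1839
Σ MᵢCᵢ = 0·366 + 366·539 + 875·1113 + 1839·503 = 0 + 197274 + 973875 + 925017 = 2096166
Σ Rᵢ = 0 + 30 + 149 + 144 = 323
N̂ = 2096166 / 323 ≈ 6489.7 → 6490

N ≈ 6490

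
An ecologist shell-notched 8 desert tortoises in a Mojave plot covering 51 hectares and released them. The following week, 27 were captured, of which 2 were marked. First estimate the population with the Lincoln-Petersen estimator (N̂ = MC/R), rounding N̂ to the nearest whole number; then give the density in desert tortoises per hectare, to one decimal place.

N̂ = 8·27/2 = 216/2 = 108
Density = N̂ / area = 108 / 51 ≈ 2.12 → 2.1 per hectare

density ≈ 2.1 desert tortoises per hectare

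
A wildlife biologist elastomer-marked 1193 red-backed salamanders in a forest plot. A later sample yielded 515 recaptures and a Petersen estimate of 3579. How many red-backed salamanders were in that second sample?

From N = M·C/R: C = N·R / M = 3579·515 / 1193 = 1843185 / 1193 = 1545.

C = 1545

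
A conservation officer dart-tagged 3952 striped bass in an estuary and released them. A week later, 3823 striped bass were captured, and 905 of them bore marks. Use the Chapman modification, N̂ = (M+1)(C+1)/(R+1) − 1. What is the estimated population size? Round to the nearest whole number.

N̂ = (3952+1)(3823+1)/(905+1) − 1 = 3953·3824/906 − 1
= 15116272/906 − 1 ≈ 16684.6 − 1 ≈ 16683.6 → 16684

N ≈ 16,684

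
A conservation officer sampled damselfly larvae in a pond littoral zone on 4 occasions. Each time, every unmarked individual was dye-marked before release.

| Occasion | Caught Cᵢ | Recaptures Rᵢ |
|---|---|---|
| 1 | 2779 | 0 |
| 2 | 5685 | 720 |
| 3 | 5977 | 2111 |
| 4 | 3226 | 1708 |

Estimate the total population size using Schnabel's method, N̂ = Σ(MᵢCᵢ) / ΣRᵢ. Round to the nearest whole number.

Marked at large before each occasion: Mᵢ = Σⱼ<ᵢ (Cⱼ − Rⱼ) → M1=0, M2=2779, M3=7744, M4=11610
Σ MᵢCᵢ = 0·2779 + 2779·5685 + 7744·5977 + 11610·3226 = 0 + 15798615 + 46285888 + 37453860 = 99538363
Σ Rᵢ = 0 + 720 + 2111 + 1708 = 4539
N̂ = 99538363 / 4539 ≈ 21929.6 → 21930

N ≈ 21,930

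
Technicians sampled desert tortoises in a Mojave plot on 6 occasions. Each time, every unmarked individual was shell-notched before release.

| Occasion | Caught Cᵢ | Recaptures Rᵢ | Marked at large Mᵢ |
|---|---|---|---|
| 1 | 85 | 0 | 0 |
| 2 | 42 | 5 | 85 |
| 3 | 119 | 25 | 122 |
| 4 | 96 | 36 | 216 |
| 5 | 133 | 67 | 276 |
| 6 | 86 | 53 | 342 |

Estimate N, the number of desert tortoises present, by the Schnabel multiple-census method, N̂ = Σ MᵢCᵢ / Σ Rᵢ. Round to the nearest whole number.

N ≈ 564

Σ MᵢCᵢ = 0·85 + 85·42 + 122·119 + 216·96 + 276·133 + 342·86 = 0 + 3570 + 14518 + 20736 + 36708 + 29412 = 104944
Σ Rᵢ = 0 + 5 + 25 + 36 + 67 + 53 = 186
N̂ = 104944 / 186 ≈ 564.2 → 564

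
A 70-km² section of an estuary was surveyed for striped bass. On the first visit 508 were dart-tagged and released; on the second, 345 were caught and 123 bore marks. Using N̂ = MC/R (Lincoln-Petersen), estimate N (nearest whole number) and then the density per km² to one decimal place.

N̂ = 508·345/123 = 175260/123 ≈ 1424.9 → 1425
Density = N̂ / area = 1425 / 70 ≈ 20.36 → 20.4 per km²

density ≈ 20.4 striped bass per km²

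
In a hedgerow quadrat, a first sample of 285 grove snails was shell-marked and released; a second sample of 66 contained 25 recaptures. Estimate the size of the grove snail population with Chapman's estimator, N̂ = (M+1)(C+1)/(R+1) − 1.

N = 736

N̂ = (285+1)(66+1)/(25+1) − 1 = 286·67/26 − 1
= 19162/26 − 1 = 737 − 1 = 736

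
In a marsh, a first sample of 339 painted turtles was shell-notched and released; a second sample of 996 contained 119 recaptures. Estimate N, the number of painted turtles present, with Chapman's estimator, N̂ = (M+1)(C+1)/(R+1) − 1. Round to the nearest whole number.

N ≈ 2824

N̂ = (339+1)(996+1)/(119+1) − 1 = 340·997/120 − 1
= 338980/120 − 1 ≈ 2824.8 − 1 ≈ 2823.8 → 2824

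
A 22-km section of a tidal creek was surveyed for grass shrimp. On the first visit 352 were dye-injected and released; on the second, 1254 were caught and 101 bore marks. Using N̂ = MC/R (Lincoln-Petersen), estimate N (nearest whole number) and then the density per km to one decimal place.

density ≈ 198.6 grass shrimp per km

N̂ = 352·1254/101 = 441408/101 ≈ 4370.4 → 4370
Density = N̂ / area = 4370 / 22 ≈ 198.64 → 198.6 per km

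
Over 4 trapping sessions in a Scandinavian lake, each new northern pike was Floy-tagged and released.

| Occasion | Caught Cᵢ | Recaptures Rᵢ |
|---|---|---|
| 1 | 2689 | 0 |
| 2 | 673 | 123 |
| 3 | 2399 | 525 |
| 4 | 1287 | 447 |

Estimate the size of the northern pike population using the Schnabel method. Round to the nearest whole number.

N ≈ 14,758

Marked at large before each occasion: Mᵢ = Σⱼ<ᵢ (Cⱼ − Rⱼ) → M1=0, M2=2689, M3=3239, M4=5113
Σ MᵢCᵢ = 0·2689 + 2689·673 + 3239·2399 + 5113·1287 = 0 + 1809697 + 7770361 + 6580431 = 16160489
Σ Rᵢ = 0 + 123 + 525 + 447 = 1095
N̂ = 16160489 / 1095 ≈ 14758.4 → 14758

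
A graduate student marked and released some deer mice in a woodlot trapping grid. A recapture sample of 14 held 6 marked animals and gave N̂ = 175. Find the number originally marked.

From N = M·C/R: M = N·R / C = 175·6 / 14 = 1050 / 14 = 75.

M = 75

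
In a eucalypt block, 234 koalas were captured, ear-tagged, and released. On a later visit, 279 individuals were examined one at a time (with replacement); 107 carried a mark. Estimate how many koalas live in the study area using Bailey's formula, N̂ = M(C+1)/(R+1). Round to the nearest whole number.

N̂ = 234·(279+1)/(107+1) = 234·280/108 = 65520/108 ≈ 606.7 → 607

N ≈ 607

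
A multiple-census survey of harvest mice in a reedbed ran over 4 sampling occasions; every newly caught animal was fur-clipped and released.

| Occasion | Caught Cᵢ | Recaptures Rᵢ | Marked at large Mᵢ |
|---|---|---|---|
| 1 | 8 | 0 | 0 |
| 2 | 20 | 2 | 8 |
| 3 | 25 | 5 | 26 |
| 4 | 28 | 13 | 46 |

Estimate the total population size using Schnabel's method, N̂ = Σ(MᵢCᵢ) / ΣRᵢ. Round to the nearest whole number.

N ≈ 105

Σ MᵢCᵢ = 0·8 + 8·20 + 26·25 + 46·28 = 0 + 160 + 650 + 1288 = 2098
Σ Rᵢ = 0 + 2 + 5 + 13 = 20
N̂ = 2098 / 20 ≈ 104.9 → 105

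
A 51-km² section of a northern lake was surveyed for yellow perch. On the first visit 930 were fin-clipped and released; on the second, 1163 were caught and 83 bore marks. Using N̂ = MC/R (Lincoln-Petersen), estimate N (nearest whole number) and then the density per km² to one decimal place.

density ≈ 255.5 yellow perch per km²

N̂ = 930·1163/83 = 1081590/83 ≈ 13031.2 → 13031
Density = N̂ / area = 13031 / 51 ≈ 255.51 → 255.5 per km²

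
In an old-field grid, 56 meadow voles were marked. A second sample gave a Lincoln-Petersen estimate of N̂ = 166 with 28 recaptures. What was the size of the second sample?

From N = M·C/R: C = N·R / M = 166·28 / 56 = 4648 / 56 = 83.

C = 83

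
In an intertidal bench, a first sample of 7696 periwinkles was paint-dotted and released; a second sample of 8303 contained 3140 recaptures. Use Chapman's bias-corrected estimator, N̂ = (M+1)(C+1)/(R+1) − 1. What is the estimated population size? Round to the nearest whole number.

N̂ = (7696+1)(8303+1)/(3140+1) − 1 = 7697·8304/3141 − 1
= 63915888/3141 − 1 ≈ 20348.9 − 1 ≈ 20347.9 → 20348

N ≈ 20,348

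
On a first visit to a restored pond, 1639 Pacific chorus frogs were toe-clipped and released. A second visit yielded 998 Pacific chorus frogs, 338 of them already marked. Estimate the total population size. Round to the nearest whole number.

N ≈ 4839

N = (1639 × 998) / 338 = 1635722 / 338 ≈ 4839.4 → 4839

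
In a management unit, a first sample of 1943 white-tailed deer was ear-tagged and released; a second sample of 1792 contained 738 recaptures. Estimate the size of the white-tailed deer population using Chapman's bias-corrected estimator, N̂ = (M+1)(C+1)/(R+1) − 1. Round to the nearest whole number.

N̂ = (1943+1)(1792+1)/(738+1) − 1 = 1944·1793/739 − 1
= 3485592/739 − 1 ≈ 4716.6 − 1 ≈ 4715.6 → 4716

N ≈ 4716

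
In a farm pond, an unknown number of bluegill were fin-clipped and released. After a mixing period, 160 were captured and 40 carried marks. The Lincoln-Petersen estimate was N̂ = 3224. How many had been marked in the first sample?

M = 806

From N = M·C/R: M = N·R / C = 3224·40 / 160 = 128960 / 160 = 806.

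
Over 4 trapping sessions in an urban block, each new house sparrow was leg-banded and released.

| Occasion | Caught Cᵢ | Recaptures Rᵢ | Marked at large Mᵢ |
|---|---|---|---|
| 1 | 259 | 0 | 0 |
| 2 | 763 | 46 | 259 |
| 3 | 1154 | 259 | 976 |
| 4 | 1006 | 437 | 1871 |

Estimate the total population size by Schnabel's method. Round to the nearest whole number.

Σ MᵢCᵢ = 0·259 + 259·763 + 976·1154 + 1871·1006 = 0 + 197617 + 1126304 + 1882226 = 3206147
Σ Rᵢ = 0 + 46 + 259 + 437 = 742
N̂ = 3206147 / 742 ≈ 4321.0 → 4321

N ≈ 4321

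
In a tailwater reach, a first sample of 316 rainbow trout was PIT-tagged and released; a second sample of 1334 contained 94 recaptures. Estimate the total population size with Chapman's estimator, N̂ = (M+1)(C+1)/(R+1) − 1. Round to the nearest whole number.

N ≈ 4454

N̂ = (316+1)(1334+1)/(94+1) − 1 = 317·1335/95 − 1
= 423195/95 − 1 ≈ 4454.7 − 1 ≈ 4453.7 → 4454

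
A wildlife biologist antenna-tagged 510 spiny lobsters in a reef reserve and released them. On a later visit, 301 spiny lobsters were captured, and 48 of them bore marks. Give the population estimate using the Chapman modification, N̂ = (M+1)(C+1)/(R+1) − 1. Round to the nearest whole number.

N ≈ 3148

N̂ = (510+1)(301+1)/(48+1) − 1 = 511·302/49 − 1
= 154322/49 − 1 ≈ 3149.4 − 1 ≈ 3148.4 → 3148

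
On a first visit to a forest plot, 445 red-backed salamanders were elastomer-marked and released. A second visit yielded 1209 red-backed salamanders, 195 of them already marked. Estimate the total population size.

N = 2759

The marked fraction in the recapture sample should equal the marked fraction in the population: 195/1209 = 445/N.
N = (445 × 1209) / 195 = 538005 / 195 = 2759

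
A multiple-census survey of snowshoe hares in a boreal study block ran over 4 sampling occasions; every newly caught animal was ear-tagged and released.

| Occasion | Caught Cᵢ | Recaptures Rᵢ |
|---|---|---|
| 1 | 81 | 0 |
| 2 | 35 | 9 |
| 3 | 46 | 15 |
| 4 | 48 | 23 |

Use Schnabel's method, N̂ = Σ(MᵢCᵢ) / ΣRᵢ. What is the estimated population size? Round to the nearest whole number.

N ≈ 306

Marked at large before each occasion: Mᵢ = Σⱼ<ᵢ (Cⱼ − Rⱼ) → M1=0, M2=81, M3=107, M4=138
Σ MᵢCᵢ = 0·81 + 81·35 + 107·46 + 138·48 = 0 + 2835 + 4922 + 6624 = 14381
Σ Rᵢ = 0 + 9 + 15 + 23 = 47
N̂ = 14381 / 47 ≈ 306.0 → 306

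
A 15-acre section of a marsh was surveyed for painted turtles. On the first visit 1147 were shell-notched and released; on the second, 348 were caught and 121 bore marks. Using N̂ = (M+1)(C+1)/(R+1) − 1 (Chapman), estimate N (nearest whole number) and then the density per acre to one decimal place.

N̂ = 1148·349/122 − 1 = 400652/122 − 1 ≈ 3283.0 → 3283
Density = N̂ / area = 3283 / 15 ≈ 218.87 → 218.9 per acre

density ≈ 218.9 painted turtles per acre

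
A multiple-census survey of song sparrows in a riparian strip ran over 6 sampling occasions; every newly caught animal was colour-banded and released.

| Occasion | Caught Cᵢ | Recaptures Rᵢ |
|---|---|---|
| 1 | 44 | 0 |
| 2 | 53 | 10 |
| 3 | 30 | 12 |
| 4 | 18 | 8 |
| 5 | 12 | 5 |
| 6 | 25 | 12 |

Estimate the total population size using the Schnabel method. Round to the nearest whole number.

Marked at large before each occasion: Mᵢ = Σⱼ<ᵢ (Cⱼ − Rⱼ) → M1=0, M2=44, M3=87, M4=105, M5=115, M6=122
Σ MᵢCᵢ = 0·44 + 44·53 + 87·30 + 105·18 + 115·12 + 122·25 = 0 + 2332 + 2610 + 1890 + 1380 + 3050 = 11262
Σ Rᵢ = 0 + 10 + 12 + 8 + 5 + 12 = 47
N̂ = 11262 / 47 ≈ 239.6 → 240

N ≈ 240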